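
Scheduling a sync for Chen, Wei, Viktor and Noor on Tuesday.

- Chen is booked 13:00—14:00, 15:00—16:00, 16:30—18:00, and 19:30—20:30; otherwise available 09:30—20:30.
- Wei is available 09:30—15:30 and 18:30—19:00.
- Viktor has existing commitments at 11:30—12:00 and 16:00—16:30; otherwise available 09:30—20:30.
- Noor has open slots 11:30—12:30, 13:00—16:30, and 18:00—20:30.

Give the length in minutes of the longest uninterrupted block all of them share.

Chen free within 09:30–20:30: 09:30–13:00, 14:00–15:00, 16:00–16:30, 18:00–19:30.
Viktor free within 09:30–20:30: 09:30–11:30, 12:00–16:00, 16:30–20:30.
Chen ∩ Wei: 09:30–13:00, 14:00–15:00, 18:30–19:00.
Chen ∩ Wei ∩ Viktor: 09:30–11:30, 12:00–13:00, 14:00–15:00, 18:30–19:00.
Chen ∩ Wei ∩ Viktor ∩ Noor: 12:00–12:30, 14:00–15:00, 18:30–19:00.
Common window lengths: 30, 60, 30 min; longest is 60.

60 minutes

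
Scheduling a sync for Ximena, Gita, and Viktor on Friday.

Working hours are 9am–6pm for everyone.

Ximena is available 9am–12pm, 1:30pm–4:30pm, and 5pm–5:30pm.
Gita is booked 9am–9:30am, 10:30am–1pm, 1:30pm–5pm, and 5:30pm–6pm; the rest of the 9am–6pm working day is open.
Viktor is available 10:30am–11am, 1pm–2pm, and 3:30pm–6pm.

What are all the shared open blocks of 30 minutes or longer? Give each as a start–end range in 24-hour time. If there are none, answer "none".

Gita free within 09:00–18:00: 09:30–10:30, 13:00–13:30, 17:00–17:30.
Ximena ∩ Gita: 09:30–10:30, 17:00–17:30.
Ximena ∩ Gita ∩ Viktor: 17:00–17:30.
Windows ≥ 30 min: 17:00–17:30.

17:00–17:30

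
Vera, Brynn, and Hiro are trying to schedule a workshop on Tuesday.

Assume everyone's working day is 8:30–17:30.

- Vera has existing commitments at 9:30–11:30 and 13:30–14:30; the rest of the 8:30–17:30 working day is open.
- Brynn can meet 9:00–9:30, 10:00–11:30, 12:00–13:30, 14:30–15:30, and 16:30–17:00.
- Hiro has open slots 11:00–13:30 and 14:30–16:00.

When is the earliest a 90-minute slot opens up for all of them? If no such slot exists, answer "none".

12:00

Vera free within 08:30–17:30: 08:30–09:30, 11:30–13:30, 14:30–17:30.
Vera ∩ Brynn: 09:00–09:30, 12:00–13:30, 14:30–15:30, 16:30–17:00.
Vera ∩ Brynn ∩ Hiro: 12:00–13:30, 14:30–15:30.
Windows ≥ 90 min: 12:00–13:30.
Earliest such window starts at 12:00.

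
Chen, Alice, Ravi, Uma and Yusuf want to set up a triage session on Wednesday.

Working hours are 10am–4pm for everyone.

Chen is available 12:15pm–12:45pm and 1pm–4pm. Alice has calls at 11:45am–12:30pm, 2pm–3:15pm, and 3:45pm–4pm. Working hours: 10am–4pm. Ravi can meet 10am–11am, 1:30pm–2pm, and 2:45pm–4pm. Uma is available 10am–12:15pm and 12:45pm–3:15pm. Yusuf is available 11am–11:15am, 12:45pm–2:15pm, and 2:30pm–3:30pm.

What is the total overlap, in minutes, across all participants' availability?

Alice free within 10:00–16:00: 10:00–11:45, 12:30–14:00, 15:15–15:45.
Chen ∩ Alice: 12:30–12:45, 13:00–14:00, 15:15–15:45.
Chen ∩ Alice ∩ Ravi: 13:30–14:00, 15:15–15:45.
Chen ∩ Alice ∩ Ravi ∩ Uma: 13:30–14:00.
Chen ∩ Alice ∩ Ravi ∩ Uma ∩ Yusuf: 13:30–14:00.
Total common minutes: 30.

30 minutes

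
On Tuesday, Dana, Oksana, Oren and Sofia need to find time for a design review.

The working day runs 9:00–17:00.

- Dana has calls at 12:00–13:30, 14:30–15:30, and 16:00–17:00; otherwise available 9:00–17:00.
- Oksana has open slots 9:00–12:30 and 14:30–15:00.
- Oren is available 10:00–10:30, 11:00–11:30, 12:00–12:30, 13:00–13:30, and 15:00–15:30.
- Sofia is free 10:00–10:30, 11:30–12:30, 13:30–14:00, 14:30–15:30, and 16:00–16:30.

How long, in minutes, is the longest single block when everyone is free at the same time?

30 minutes

Dana free within 09:00–17:00: 09:00–12:00, 13:30–14:30, 15:30–16:00.
Dana ∩ Oksana: 09:00–12:00.
Dana ∩ Oksana ∩ Oren: 10:00–10:30, 11:00–11:30.
Dana ∩ Oksana ∩ Oren ∩ Sofia: 10:00–10:30.
Single common window of 30 minutes.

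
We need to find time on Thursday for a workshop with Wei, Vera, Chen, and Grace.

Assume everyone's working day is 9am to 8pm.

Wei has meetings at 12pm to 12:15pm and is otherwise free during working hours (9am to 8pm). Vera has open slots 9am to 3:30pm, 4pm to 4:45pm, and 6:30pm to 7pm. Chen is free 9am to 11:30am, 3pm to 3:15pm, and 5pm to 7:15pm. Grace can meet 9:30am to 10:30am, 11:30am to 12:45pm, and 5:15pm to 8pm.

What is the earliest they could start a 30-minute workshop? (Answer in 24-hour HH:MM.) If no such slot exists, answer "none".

Wei free within 09:00–20:00: 09:00–12:00, 12:15–20:00.
Wei ∩ Vera: 09:00–12:00, 12:15–15:30, 16:00–16:45, 18:30–19:00.
Wei ∩ Vera ∩ Chen: 09:00–11:30, 15:00–15:15, 18:30–19:00.
Wei ∩ Vera ∩ Chen ∩ Grace: 09:30–10:30, 18:30–19:00.
Windows ≥ 30 min: 09:30–10:30, 18:30–19:00.
Earliest such window starts at 09:30.

09:30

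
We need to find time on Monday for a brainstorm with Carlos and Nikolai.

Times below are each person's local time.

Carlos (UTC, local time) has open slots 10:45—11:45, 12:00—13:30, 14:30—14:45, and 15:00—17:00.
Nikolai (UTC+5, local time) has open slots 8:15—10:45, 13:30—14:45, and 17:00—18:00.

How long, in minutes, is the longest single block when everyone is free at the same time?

Carlos → UTC: 10:45–11:45, 12:00–13:30, 14:30–14:45, 15:00–17:00.
Nikolai → UTC: 03:15–05:45, 08:30–09:45, 12:00–13:00.
Carlos ∩ Nikolai: 12:00–13:00.
Single common window of 60 minutes.

60 minutes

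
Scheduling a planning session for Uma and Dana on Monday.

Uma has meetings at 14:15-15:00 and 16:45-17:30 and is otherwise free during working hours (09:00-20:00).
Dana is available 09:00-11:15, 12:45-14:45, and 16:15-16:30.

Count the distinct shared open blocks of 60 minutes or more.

2

Uma free within 09:00–20:00: 09:00–14:15, 15:00–16:45, 17:30–20:00.
Uma ∩ Dana: 09:00–11:15, 12:45–14:15, 16:15–16:30.
Windows ≥ 60 min: 09:00–11:15, 12:45–14:15.
That's 2 windows.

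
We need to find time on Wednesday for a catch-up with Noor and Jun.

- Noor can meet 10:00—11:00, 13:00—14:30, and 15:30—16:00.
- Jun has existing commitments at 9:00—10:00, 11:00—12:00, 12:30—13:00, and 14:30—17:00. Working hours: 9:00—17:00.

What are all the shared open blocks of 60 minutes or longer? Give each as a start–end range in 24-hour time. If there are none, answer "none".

10:00–11:00, 13:00–14:30

Jun free within 09:00–17:00: 10:00–11:00, 12:00–12:30, 13:00–14:30.
Noor ∩ Jun: 10:00–11:00, 13:00–14:30.
Windows ≥ 60 min: 10:00–11:00, 13:00–14:30.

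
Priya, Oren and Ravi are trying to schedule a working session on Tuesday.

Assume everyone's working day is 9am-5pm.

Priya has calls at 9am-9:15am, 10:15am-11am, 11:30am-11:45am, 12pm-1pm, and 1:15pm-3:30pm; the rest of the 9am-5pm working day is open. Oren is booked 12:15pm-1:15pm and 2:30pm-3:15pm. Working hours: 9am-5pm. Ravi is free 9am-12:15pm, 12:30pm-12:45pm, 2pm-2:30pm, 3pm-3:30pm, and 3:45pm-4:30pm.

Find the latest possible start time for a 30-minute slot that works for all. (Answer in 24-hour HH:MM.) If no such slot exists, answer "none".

Priya free within 09:00–17:00: 09:15–10:15, 11:00–11:30, 11:45–12:00, 13:00–13:15, 15:30–17:00.
Oren free within 09:00–17:00: 09:00–12:15, 13:15–14:30, 15:15–17:00.
Priya ∩ Oren: 09:15–10:15, 11:00–11:30, 11:45–12:00, 15:30–17:00.
Priya ∩ Oren ∩ Ravi: 09:15–10:15, 11:00–11:30, 11:45–12:00, 15:45–16:30.
Windows ≥ 30 min: 09:15–10:15, 11:00–11:30, 15:45–16:30.
Latest start in the last window 15:45–16:30 is 16:30 − 30 min = 16:00.

16:00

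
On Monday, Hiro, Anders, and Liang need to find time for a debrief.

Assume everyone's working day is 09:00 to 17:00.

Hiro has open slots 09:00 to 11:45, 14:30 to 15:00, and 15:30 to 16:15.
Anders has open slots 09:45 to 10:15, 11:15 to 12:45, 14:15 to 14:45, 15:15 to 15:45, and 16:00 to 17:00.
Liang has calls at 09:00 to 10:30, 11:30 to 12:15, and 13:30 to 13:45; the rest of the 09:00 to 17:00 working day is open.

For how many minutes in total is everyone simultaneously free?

60 minutes

Liang free within 09:00–17:00: 10:30–11:30, 12:15–13:30, 13:45–17:00.
Hiro ∩ Anders: 09:45–10:15, 11:15–11:45, 14:30–14:45, 15:30–15:45, 16:00–16:15.
Hiro ∩ Anders ∩ Liang: 11:15–11:30, 14:30–14:45, 15:30–15:45, 16:00–16:15.
Total common minutes: 15 + 15 + 15 + 15 = 60.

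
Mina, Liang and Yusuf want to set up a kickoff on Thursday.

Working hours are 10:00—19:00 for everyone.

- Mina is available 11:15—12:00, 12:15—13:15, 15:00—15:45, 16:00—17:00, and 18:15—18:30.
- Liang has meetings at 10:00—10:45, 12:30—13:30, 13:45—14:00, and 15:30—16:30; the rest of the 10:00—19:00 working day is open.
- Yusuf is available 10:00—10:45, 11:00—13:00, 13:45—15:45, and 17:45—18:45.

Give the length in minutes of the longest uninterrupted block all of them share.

Liang free within 10:00–19:00: 10:45–12:30, 13:30–13:45, 14:00–15:30, 16:30–19:00.
Mina ∩ Liang: 11:15–12:00, 12:15–12:30, 15:00–15:30, 16:30–17:00, 18:15–18:30.
Mina ∩ Liang ∩ Yusuf: 11:15–12:00, 12:15–12:30, 15:00–15:30, 18:15–18:30.
Common window lengths: 45, 15, 30, 15 min; longest is 45.

45 minutes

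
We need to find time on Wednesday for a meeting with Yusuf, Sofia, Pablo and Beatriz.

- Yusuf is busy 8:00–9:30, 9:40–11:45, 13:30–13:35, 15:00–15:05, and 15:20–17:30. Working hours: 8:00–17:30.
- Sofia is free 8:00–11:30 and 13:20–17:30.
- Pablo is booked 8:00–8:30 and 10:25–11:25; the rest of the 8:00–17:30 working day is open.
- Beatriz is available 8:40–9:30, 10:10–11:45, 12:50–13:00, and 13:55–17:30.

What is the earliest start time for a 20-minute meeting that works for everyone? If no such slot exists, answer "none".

13:55

Yusuf free within 08:00–17:30: 09:30–09:40, 11:45–13:30, 13:35–15:00, 15:05–15:20.
Pablo free within 08:00–17:30: 08:30–10:25, 11:25–17:30.
Yusuf ∩ Sofia: 09:30–09:40, 13:20–13:30, 13:35–15:00, 15:05–15:20.
Yusuf ∩ Sofia ∩ Pablo: 09:30–09:40, 13:20–13:30, 13:35–15:00, 15:05–15:20.
Yusuf ∩ Sofia ∩ Pablo ∩ Beatriz: 13:55–15:00, 15:05–15:20.
Windows ≥ 20 min: 13:55–15:00.
Earliest such window starts at 13:55.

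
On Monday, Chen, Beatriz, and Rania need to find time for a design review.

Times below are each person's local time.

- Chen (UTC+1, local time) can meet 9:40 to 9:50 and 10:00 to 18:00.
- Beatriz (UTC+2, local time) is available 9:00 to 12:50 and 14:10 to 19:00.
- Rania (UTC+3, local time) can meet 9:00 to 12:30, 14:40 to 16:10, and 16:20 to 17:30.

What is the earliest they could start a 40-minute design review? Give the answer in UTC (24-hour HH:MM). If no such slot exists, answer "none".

12:10

Chen → UTC: 08:40–08:50, 09:00–17:00.
Beatriz → UTC: 07:00–10:50, 12:10–17:00.
Rania → UTC: 06:00–09:30, 11:40–13:10, 13:20–14:30.
Chen ∩ Beatriz: 08:40–08:50, 09:00–10:50, 12:10–17:00.
Chen ∩ Beatriz ∩ Rania: 08:40–08:50, 09:00–09:30, 12:10–13:10, 13:20–14:30.
Windows ≥ 40 min: 12:10–13:10, 13:20–14:30.
Earliest such window starts at 12:10.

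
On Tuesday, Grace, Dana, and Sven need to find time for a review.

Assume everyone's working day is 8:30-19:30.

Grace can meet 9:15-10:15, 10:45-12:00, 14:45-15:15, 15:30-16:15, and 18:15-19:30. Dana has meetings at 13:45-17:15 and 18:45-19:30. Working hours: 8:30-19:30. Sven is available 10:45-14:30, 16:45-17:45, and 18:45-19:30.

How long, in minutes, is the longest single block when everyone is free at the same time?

75 minutes

Dana free within 08:30–19:30: 08:30–13:45, 17:15–18:45.
Grace ∩ Dana: 09:15–10:15, 10:45–12:00, 18:15–18:45.
Grace ∩ Dana ∩ Sven: 10:45–12:00.
Single common window of 75 minutes.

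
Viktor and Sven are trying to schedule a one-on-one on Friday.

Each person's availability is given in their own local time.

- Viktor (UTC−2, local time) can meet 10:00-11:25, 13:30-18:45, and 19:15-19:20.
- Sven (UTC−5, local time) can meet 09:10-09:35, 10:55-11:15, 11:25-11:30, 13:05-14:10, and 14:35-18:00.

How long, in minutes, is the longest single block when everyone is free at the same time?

Viktor → UTC: 12:00–13:25, 15:30–20:45, 21:15–21:20.
Sven → UTC: 14:10–14:35, 15:55–16:15, 16:25–16:30, 18:05–19:10, 19:35–23:00.
Viktor ∩ Sven: 15:55–16:15, 16:25–16:30, 18:05–19:10, 19:35–20:45, 21:15–21:20.
Common window lengths: 20, 5, 65, 70, 5 min; longest is 70.

70 minutes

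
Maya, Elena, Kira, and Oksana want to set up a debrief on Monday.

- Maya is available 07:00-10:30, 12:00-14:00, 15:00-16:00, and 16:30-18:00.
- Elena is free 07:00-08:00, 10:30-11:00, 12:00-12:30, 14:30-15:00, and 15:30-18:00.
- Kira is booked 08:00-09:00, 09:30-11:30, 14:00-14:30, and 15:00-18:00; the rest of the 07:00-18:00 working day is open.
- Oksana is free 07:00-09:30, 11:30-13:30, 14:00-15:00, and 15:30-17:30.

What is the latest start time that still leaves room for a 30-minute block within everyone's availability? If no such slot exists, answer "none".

Kira free within 07:00–18:00: 07:00–08:00, 09:00–09:30, 11:30–14:00, 14:30–15:00.
Maya ∩ Elena: 07:00–08:00, 12:00–12:30, 15:30–16:00, 16:30–18:00.
Maya ∩ Elena ∩ Kira: 07:00–08:00, 12:00–12:30.
Maya ∩ Elena ∩ Kira ∩ Oksana: 07:00–08:00, 12:00–12:30.
Windows ≥ 30 min: 07:00–08:00, 12:00–12:30.
Latest start in the last window 12:00–12:30 is 12:30 − 30 min = 12:00.

12:00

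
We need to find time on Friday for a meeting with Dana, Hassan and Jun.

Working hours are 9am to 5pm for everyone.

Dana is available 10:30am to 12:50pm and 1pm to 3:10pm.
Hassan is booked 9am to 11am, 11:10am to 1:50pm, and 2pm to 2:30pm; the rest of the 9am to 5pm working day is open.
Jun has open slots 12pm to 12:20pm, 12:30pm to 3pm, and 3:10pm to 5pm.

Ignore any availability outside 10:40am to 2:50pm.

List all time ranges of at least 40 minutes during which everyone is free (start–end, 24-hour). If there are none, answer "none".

none

Hassan free within 09:00–17:00: 11:00–11:10, 13:50–14:00, 14:30–17:00.
Dana ∩ Hassan: 11:00–11:10, 13:50–14:00, 14:30–15:10.
Dana ∩ Hassan ∩ Jun: 13:50–14:00, 14:30–15:00.
Restricted to 10:40–14:50: 13:50–14:00, 14:30–14:50.
Windows ≥ 40 min: (none).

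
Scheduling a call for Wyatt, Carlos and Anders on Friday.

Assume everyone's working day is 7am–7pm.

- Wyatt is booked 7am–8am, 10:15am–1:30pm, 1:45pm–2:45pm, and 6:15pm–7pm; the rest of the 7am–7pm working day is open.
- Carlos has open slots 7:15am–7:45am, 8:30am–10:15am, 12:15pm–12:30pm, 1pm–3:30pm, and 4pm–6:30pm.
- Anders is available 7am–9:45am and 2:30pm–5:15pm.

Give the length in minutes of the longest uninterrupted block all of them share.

75 minutes

Wyatt free within 07:00–19:00: 08:00–10:15, 13:30–13:45, 14:45–18:15.
Wyatt ∩ Carlos: 08:30–10:15, 13:30–13:45, 14:45–15:30, 16:00–18:15.
Wyatt ∩ Carlos ∩ Anders: 08:30–09:45, 14:45–15:30, 16:00–17:15.
Common window lengths: 75, 45, 75 min; longest is 75.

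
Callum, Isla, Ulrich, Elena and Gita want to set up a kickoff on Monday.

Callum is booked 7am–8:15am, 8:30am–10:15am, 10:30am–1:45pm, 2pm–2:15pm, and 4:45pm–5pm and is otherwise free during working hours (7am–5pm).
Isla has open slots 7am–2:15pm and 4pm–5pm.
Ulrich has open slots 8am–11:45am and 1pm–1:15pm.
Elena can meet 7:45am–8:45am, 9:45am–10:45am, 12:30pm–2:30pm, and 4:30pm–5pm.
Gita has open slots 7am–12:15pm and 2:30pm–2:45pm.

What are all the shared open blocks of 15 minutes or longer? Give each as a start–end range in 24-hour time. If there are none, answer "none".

Callum free within 07:00–17:00: 08:15–08:30, 10:15–10:30, 13:45–14:00, 14:15–16:45.
Callum ∩ Isla: 08:15–08:30, 10:15–10:30, 13:45–14:00, 16:00–16:45.
Callum ∩ Isla ∩ Ulrich: 08:15–08:30, 10:15–10:30.
Callum ∩ Isla ∩ Ulrich ∩ Elena: 08:15–08:30, 10:15–10:30.
Callum ∩ Isla ∩ Ulrich ∩ Elena ∩ Gita: 08:15–08:30, 10:15–10:30.
Windows ≥ 15 min: 08:15–08:30, 10:15–10:30.

08:15–08:30, 10:15–10:30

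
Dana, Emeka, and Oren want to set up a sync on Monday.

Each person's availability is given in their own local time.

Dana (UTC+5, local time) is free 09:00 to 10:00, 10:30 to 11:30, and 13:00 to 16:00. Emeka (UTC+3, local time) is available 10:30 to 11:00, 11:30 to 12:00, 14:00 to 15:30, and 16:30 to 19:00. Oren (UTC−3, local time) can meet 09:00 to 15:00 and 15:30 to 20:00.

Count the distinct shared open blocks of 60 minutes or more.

0

Dana → UTC: 04:00–05:00, 05:30–06:30, 08:00–11:00.
Emeka → UTC: 07:30–08:00, 08:30–09:00, 11:00–12:30, 13:30–16:00.
Oren → UTC: 12:00–18:00, 18:30–23:00.
Dana ∩ Emeka: 08:30–09:00.
Dana ∩ Emeka ∩ Oren: (none).
Windows ≥ 60 min: (none).
That's 0 windows.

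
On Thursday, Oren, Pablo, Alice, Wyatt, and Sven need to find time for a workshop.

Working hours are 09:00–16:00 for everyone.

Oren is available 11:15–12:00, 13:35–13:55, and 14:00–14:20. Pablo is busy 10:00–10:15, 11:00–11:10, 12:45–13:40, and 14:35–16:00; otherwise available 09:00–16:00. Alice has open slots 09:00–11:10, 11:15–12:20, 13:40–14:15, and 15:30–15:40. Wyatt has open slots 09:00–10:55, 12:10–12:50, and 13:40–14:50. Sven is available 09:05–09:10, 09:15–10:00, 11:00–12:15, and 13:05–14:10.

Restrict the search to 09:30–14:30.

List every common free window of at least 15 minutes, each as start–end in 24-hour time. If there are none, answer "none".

Pablo free within 09:00–16:00: 09:00–10:00, 10:15–11:00, 11:10–12:45, 13:40–14:35.
Oren ∩ Pablo: 11:15–12:00, 13:40–13:55, 14:00–14:20.
Oren ∩ Pablo ∩ Alice: 11:15–12:00, 13:40–13:55, 14:00–14:15.
Oren ∩ Pablo ∩ Alice ∩ Wyatt: 13:40–13:55, 14:00–14:15.
Oren ∩ Pablo ∩ Alice ∩ Wyatt ∩ Sven: 13:40–13:55, 14:00–14:10.
Restricted to 09:30–14:30: 13:40–13:55, 14:00–14:10.
Windows ≥ 15 min: 13:40–13:55.

13:40–13:55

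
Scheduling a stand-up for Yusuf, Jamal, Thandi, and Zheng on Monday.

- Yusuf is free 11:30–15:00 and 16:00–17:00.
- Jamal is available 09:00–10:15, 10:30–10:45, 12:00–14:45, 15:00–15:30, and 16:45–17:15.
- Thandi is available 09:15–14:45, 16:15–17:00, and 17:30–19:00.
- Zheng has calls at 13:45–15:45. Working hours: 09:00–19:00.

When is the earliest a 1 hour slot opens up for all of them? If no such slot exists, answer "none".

Zheng free within 09:00–19:00: 09:00–13:45, 15:45–19:00.
Yusuf ∩ Jamal: 12:00–14:45, 16:45–17:00.
Yusuf ∩ Jamal ∩ Thandi: 12:00–14:45, 16:45–17:00.
Yusuf ∩ Jamal ∩ Thandi ∩ Zheng: 12:00–13:45, 16:45–17:00.
Windows ≥ 60 min: 12:00–13:45.
Earliest such window starts at 12:00.

12:00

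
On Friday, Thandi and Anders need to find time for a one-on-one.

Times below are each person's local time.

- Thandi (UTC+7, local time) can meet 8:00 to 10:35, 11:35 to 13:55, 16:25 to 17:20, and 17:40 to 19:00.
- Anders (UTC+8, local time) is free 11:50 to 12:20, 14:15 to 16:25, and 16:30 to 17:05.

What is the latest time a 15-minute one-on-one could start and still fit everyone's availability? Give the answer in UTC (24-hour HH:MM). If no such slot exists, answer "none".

Thandi → UTC: 01:00–03:35, 04:35–06:55, 09:25–10:20, 10:40–12:00.
Anders → UTC: 03:50–04:20, 06:15–08:25, 08:30–09:05.
Thandi ∩ Anders: 06:15–06:55.
Windows ≥ 15 min: 06:15–06:55.
Latest start in the last window 06:15–06:55 is 06:55 − 15 min = 06:40.

06:40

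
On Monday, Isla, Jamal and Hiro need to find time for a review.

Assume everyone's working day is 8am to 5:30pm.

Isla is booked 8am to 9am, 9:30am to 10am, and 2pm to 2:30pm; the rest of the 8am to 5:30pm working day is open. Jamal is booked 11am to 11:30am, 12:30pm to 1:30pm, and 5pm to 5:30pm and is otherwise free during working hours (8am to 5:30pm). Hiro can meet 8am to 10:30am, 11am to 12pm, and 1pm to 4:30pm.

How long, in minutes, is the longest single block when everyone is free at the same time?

Isla free within 08:00–17:30: 09:00–09:30, 10:00–14:00, 14:30–17:30.
Jamal free within 08:00–17:30: 08:00–11:00, 11:30–12:30, 13:30–17:00.
Isla ∩ Jamal: 09:00–09:30, 10:00–11:00, 11:30–12:30, 13:30–14:00, 14:30–17:00.
Isla ∩ Jamal ∩ Hiro: 09:00–09:30, 10:00–10:30, 11:30–12:00, 13:30–14:00, 14:30–16:30.
Common window lengths: 30, 30, 30, 30, 120 min; longest is 120.

120 minutes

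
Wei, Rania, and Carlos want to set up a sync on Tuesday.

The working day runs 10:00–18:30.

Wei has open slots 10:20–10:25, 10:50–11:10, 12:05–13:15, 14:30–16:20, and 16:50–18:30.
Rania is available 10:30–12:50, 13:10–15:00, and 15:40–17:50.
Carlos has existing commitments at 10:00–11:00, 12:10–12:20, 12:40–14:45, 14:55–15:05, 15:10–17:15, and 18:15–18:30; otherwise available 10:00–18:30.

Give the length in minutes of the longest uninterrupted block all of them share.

Carlos free within 10:00–18:30: 11:00–12:10, 12:20–12:40, 14:45–14:55, 15:05–15:10, 17:15–18:15.
Wei ∩ Rania: 10:50–11:10, 12:05–12:50, 13:10–13:15, 14:30–15:00, 15:40–16:20, 16:50–17:50.
Wei ∩ Rania ∩ Carlos: 11:00–11:10, 12:05–12:10, 12:20–12:40, 14:45–14:55, 17:15–17:50.
Common window lengths: 10, 5, 20, 10, 35 min; longest is 35.

35 minutes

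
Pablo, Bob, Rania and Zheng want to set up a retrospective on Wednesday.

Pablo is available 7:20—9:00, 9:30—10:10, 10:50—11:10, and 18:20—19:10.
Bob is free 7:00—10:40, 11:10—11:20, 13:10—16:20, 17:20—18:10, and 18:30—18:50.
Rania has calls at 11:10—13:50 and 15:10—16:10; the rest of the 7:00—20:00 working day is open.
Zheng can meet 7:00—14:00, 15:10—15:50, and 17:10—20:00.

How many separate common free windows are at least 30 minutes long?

2

Rania free within 07:00–20:00: 07:00–11:10, 13:50–15:10, 16:10–20:00.
Pablo ∩ Bob: 07:20–09:00, 09:30–10:10, 18:30–18:50.
Pablo ∩ Bob ∩ Rania: 07:20–09:00, 09:30–10:10, 18:30–18:50.
Pablo ∩ Bob ∩ Rania ∩ Zheng: 07:20–09:00, 09:30–10:10, 18:30–18:50.
Windows ≥ 30 min: 07:20–09:00, 09:30–10:10.
That's 2 windows.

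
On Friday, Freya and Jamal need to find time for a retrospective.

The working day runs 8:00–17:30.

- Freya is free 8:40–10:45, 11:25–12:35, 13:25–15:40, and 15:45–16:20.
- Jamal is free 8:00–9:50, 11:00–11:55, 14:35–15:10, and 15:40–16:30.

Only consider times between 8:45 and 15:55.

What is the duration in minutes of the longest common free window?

Freya ∩ Jamal: 08:40–09:50, 11:25–11:55, 14:35–15:10, 15:45–16:20.
Restricted to 08:45–15:55: 08:45–09:50, 11:25–11:55, 14:35–15:10, 15:45–15:55.
Common window lengths: 65, 30, 35, 10 min; longest is 65.

65 minutes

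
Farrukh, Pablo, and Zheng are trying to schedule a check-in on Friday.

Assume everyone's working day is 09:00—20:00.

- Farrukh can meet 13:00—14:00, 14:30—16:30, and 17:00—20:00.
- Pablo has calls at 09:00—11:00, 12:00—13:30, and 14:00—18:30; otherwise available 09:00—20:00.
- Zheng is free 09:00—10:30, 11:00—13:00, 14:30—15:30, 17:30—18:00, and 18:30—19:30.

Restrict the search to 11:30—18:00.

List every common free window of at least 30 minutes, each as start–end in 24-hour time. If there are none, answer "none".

none

Pablo free within 09:00–20:00: 11:00–12:00, 13:30–14:00, 18:30–20:00.
Farrukh ∩ Pablo: 13:30–14:00, 18:30–20:00.
Farrukh ∩ Pablo ∩ Zheng: 18:30–19:30.
Restricted to 11:30–18:00: (none).
Windows ≥ 30 min: (none).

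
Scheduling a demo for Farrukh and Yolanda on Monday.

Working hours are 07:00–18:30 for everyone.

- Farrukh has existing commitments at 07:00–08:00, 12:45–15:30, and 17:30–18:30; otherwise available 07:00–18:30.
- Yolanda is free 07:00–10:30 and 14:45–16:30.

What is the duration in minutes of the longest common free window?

Farrukh free within 07:00–18:30: 08:00–12:45, 15:30–17:30.
Farrukh ∩ Yolanda: 08:00–10:30, 15:30–16:30.
Common window lengths: 150, 60 min; longest is 150.

150 minutes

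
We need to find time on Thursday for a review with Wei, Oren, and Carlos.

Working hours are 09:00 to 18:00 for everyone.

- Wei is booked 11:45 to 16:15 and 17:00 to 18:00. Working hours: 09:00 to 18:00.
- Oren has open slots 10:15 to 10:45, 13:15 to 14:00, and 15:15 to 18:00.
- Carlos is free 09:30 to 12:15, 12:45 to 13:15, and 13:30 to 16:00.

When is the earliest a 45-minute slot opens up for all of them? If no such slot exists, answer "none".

none

Wei free within 09:00–18:00: 09:00–11:45, 16:15–17:00.
Wei ∩ Oren: 10:15–10:45, 16:15–17:00.
Wei ∩ Oren ∩ Carlos: 10:15–10:45.
Windows ≥ 45 min: (none).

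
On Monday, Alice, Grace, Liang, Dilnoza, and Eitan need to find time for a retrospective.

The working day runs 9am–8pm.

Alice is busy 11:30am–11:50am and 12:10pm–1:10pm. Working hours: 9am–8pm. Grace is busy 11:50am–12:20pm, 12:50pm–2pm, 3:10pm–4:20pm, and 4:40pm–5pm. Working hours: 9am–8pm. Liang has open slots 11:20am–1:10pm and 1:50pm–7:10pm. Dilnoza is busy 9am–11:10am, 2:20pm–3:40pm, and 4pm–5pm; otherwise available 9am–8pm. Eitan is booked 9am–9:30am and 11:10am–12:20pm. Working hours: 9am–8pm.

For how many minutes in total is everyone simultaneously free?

Alice free within 09:00–20:00: 09:00–11:30, 11:50–12:10, 13:10–20:00.
Grace free within 09:00–20:00: 09:00–11:50, 12:20–12:50, 14:00–15:10, 16:20–16:40, 17:00–20:00.
Dilnoza free within 09:00–20:00: 11:10–14:20, 15:40–16:00, 17:00–20:00.
Eitan free within 09:00–20:00: 09:30–11:10, 12:20–20:00.
Alice ∩ Grace: 09:00–11:30, 14:00–15:10, 16:20–16:40, 17:00–20:00.
Alice ∩ Grace ∩ Liang: 11:20–11:30, 14:00–15:10, 16:20–16:40, 17:00–19:10.
Alice ∩ Grace ∩ Liang ∩ Dilnoza: 11:20–11:30, 14:00–14:20, 17:00–19:10.
Alice ∩ Grace ∩ Liang ∩ Dilnoza ∩ Eitan: 14:00–14:20, 17:00–19:10.
Total common minutes: 20 + 130 = 150.

150 minutes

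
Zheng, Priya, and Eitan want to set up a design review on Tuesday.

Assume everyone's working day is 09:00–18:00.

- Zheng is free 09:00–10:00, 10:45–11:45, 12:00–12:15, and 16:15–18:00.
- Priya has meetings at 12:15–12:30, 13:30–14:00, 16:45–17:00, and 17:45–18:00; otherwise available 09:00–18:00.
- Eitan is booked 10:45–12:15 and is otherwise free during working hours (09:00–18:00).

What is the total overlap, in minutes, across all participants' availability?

Priya free within 09:00–18:00: 09:00–12:15, 12:30–13:30, 14:00–16:45, 17:00–17:45.
Eitan free within 09:00–18:00: 09:00–10:45, 12:15–18:00.
Zheng ∩ Priya: 09:00–10:00, 10:45–11:45, 12:00–12:15, 16:15–16:45, 17:00–17:45.
Zheng ∩ Priya ∩ Eitan: 09:00–10:00, 16:15–16:45, 17:00–17:45.
Total common minutes: 60 + 30 + 45 = 135.

135 minutes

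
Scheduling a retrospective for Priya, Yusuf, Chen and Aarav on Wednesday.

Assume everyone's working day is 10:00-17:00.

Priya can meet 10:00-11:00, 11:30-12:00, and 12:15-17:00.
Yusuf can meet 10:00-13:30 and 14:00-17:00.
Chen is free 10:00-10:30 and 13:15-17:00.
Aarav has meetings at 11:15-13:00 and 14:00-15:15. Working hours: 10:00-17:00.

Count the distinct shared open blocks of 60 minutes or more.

1

Aarav free within 10:00–17:00: 10:00–11:15, 13:00–14:00, 15:15–17:00.
Priya ∩ Yusuf: 10:00–11:00, 11:30–12:00, 12:15–13:30, 14:00–17:00.
Priya ∩ Yusuf ∩ Chen: 10:00–10:30, 13:15–13:30, 14:00–17:00.
Priya ∩ Yusuf ∩ Chen ∩ Aarav: 10:00–10:30, 13:15–13:30, 15:15–17:00.
Windows ≥ 60 min: 15:15–17:00.
That's 1 window.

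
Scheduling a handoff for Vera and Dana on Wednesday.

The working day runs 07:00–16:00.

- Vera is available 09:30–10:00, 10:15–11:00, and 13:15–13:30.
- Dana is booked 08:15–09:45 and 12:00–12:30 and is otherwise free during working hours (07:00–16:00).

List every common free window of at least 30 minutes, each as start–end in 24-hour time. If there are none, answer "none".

Dana free within 07:00–16:00: 07:00–08:15, 09:45–12:00, 12:30–16:00.
Vera ∩ Dana: 09:45–10:00, 10:15–11:00, 13:15–13:30.
Windows ≥ 30 min: 10:15–11:00.

10:15–11:00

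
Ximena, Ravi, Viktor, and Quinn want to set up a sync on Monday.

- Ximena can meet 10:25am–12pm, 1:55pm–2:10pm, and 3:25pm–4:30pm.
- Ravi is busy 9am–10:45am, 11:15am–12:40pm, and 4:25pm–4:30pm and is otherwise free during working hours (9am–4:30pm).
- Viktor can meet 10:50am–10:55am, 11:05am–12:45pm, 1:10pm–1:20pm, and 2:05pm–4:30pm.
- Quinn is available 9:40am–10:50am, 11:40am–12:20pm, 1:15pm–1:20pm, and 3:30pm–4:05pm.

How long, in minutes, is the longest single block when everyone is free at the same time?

35 minutes

Ravi free within 09:00–16:30: 10:45–11:15, 12:40–16:25.
Ximena ∩ Ravi: 10:45–11:15, 13:55–14:10, 15:25–16:25.
Ximena ∩ Ravi ∩ Viktor: 10:50–10:55, 11:05–11:15, 14:05–14:10, 15:25–16:25.
Ximena ∩ Ravi ∩ Viktor ∩ Quinn: 15:30–16:05.
Single common window of 35 minutes.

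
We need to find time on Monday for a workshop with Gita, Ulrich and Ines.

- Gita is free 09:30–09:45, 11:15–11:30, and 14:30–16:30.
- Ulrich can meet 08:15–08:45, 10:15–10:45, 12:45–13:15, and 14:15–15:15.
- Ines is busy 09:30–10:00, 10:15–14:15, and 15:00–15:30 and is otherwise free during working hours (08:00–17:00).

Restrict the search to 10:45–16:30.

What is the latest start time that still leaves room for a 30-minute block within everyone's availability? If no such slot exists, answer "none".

14:30

Ines free within 08:00–17:00: 08:00–09:30, 10:00–10:15, 14:15–15:00, 15:30–17:00.
Gita ∩ Ulrich: 14:30–15:15.
Gita ∩ Ulrich ∩ Ines: 14:30–15:00.
Restricted to 10:45–16:30: 14:30–15:00.
Windows ≥ 30 min: 14:30–15:00.
Latest start in the last window 14:30–15:00 is 15:00 − 30 min = 14:30.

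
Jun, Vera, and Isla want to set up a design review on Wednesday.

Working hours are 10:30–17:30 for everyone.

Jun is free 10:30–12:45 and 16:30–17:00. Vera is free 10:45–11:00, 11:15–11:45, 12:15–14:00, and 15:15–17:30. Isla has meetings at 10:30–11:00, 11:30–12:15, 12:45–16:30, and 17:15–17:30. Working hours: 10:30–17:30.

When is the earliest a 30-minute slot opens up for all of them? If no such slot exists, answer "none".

Isla free within 10:30–17:30: 11:00–11:30, 12:15–12:45, 16:30–17:15.
Jun ∩ Vera: 10:45–11:00, 11:15–11:45, 12:15–12:45, 16:30–17:00.
Jun ∩ Vera ∩ Isla: 11:15–11:30, 12:15–12:45, 16:30–17:00.
Windows ≥ 30 min: 12:15–12:45, 16:30–17:00.
Earliest such window starts at 12:15.

12:15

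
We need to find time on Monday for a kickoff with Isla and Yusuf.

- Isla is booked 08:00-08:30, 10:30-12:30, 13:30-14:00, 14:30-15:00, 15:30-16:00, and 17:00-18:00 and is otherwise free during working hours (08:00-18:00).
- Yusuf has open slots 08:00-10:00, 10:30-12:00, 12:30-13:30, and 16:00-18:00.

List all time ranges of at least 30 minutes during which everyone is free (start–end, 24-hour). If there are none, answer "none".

08:30–10:00, 12:30–13:30, 16:00–17:00

Isla free within 08:00–18:00: 08:30–10:30, 12:30–13:30, 14:00–14:30, 15:00–15:30, 16:00–17:00.
Isla ∩ Yusuf: 08:30–10:00, 12:30–13:30, 16:00–17:00.
Windows ≥ 30 min: 08:30–10:00, 12:30–13:30, 16:00–17:00.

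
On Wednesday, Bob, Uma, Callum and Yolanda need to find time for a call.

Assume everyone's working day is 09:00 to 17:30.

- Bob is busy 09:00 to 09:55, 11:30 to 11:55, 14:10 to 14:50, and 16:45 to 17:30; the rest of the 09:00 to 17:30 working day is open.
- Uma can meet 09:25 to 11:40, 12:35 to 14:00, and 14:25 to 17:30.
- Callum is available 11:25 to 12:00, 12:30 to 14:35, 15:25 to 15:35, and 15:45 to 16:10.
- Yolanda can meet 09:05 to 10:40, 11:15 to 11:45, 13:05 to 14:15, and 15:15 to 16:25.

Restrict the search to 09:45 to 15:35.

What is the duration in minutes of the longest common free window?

Bob free within 09:00–17:30: 09:55–11:30, 11:55–14:10, 14:50–16:45.
Bob ∩ Uma: 09:55–11:30, 12:35–14:00, 14:50–16:45.
Bob ∩ Uma ∩ Callum: 11:25–11:30, 12:35–14:00, 15:25–15:35, 15:45–16:10.
Bob ∩ Uma ∩ Callum ∩ Yolanda: 11:25–11:30, 13:05–14:00, 15:25–15:35, 15:45–16:10.
Restricted to 09:45–15:35: 11:25–11:30, 13:05–14:00, 15:25–15:35.
Common window lengths: 5, 55, 10 min; longest is 55.

55 minutes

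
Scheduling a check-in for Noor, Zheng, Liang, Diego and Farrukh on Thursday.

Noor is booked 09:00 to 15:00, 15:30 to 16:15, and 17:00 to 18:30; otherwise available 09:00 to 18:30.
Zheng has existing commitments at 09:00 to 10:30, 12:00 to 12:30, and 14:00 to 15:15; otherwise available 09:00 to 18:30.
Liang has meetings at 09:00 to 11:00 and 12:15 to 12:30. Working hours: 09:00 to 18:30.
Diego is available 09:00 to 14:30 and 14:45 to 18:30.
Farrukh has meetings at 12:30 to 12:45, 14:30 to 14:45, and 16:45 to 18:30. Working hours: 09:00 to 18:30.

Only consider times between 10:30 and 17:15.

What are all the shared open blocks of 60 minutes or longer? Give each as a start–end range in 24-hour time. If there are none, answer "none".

none

Noor free within 09:00–18:30: 15:00–15:30, 16:15–17:00.
Zheng free within 09:00–18:30: 10:30–12:00, 12:30–14:00, 15:15–18:30.
Liang free within 09:00–18:30: 11:00–12:15, 12:30–18:30.
Farrukh free within 09:00–18:30: 09:00–12:30, 12:45–14:30, 14:45–16:45.
Noor ∩ Zheng: 15:15–15:30, 16:15–17:00.
Noor ∩ Zheng ∩ Liang: 15:15–15:30, 16:15–17:00.
Noor ∩ Zheng ∩ Liang ∩ Diego: 15:15–15:30, 16:15–17:00.
Noor ∩ Zheng ∩ Liang ∩ Diego ∩ Farrukh: 15:15–15:30, 16:15–16:45.
Restricted to 10:30–17:15: 15:15–15:30, 16:15–16:45.
Windows ≥ 60 min: (none).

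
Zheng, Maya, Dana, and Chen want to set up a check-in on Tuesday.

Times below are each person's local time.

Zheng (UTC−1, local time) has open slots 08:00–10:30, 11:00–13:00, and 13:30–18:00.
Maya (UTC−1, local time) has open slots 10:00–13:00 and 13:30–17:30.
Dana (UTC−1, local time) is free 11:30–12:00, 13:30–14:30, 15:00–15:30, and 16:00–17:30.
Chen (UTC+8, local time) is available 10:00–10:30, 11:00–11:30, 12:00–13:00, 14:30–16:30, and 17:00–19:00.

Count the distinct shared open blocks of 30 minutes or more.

Zheng → UTC: 09:00–11:30, 12:00–14:00, 14:30–19:00.
Maya → UTC: 11:00–14:00, 14:30–18:30.
Dana → UTC: 12:30–13:00, 14:30–15:30, 16:00–16:30, 17:00–18:30.
Chen → UTC: 02:00–02:30, 03:00–03:30, 04:00–05:00, 06:30–08:30, 09:00–11:00.
Zheng ∩ Maya: 11:00–11:30, 12:00–14:00, 14:30–18:30.
Zheng ∩ Maya ∩ Dana: 12:30–13:00, 14:30–15:30, 16:00–16:30, 17:00–18:30.
Zheng ∩ Maya ∩ Dana ∩ Chen: (none).
Windows ≥ 30 min: (none).
That's 0 windows.

0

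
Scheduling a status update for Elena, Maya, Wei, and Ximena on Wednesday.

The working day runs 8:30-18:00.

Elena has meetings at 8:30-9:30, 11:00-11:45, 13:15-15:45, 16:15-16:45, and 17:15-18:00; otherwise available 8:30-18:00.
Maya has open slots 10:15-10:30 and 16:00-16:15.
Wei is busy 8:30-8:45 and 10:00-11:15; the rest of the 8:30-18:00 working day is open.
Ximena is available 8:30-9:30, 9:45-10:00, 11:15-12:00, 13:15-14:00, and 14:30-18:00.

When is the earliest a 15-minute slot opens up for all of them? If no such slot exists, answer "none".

Elena free within 08:30–18:00: 09:30–11:00, 11:45–13:15, 15:45–16:15, 16:45–17:15.
Wei free within 08:30–18:00: 08:45–10:00, 11:15–18:00.
Elena ∩ Maya: 10:15–10:30, 16:00–16:15.
Elena ∩ Maya ∩ Wei: 16:00–16:15.
Elena ∩ Maya ∩ Wei ∩ Ximena: 16:00–16:15.
Windows ≥ 15 min: 16:00–16:15.
Earliest such window starts at 16:00.

16:00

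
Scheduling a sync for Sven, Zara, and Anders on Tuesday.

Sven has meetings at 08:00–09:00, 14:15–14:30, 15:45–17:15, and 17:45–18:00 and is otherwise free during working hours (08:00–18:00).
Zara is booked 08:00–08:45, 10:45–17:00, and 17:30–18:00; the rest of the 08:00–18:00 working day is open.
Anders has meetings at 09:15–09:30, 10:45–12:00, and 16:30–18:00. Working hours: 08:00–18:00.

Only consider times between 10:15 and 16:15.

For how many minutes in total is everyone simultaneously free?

30 minutes

Sven free within 08:00–18:00: 09:00–14:15, 14:30–15:45, 17:15–17:45.
Zara free within 08:00–18:00: 08:45–10:45, 17:00–17:30.
Anders free within 08:00–18:00: 08:00–09:15, 09:30–10:45, 12:00–16:30.
Sven ∩ Zara: 09:00–10:45, 17:15–17:30.
Sven ∩ Zara ∩ Anders: 09:00–09:15, 09:30–10:45.
Restricted to 10:15–16:15: 10:15–10:45.
Total common minutes: 30.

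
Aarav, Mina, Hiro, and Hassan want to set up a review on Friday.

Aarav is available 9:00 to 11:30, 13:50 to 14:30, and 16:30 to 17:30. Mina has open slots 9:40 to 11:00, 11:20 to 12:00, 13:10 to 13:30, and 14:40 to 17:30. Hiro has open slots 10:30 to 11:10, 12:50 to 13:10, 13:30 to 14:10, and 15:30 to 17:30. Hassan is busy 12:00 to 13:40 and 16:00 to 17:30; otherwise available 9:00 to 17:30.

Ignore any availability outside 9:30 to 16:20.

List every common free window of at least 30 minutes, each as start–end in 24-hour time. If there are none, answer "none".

10:30–11:00

Hassan free within 09:00–17:30: 09:00–12:00, 13:40–16:00.
Aarav ∩ Mina: 09:40–11:00, 11:20–11:30, 16:30–17:30.
Aarav ∩ Mina ∩ Hiro: 10:30–11:00, 16:30–17:30.
Aarav ∩ Mina ∩ Hiro ∩ Hassan: 10:30–11:00.
Restricted to 09:30–16:20: 10:30–11:00.
Windows ≥ 30 min: 10:30–11:00.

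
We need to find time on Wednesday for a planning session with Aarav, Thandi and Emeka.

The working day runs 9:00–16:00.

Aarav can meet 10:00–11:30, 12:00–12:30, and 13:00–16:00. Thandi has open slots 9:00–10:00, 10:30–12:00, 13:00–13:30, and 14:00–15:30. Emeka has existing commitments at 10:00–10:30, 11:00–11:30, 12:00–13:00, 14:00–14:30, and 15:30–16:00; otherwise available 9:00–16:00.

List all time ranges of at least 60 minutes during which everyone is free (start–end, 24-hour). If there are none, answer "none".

14:30–15:30

Emeka free within 09:00–16:00: 09:00–10:00, 10:30–11:00, 11:30–12:00, 13:00–14:00, 14:30–15:30.
Aarav ∩ Thandi: 10:30–11:30, 13:00–13:30, 14:00–15:30.
Aarav ∩ Thandi ∩ Emeka: 10:30–11:00, 13:00–13:30, 14:30–15:30.
Windows ≥ 60 min: 14:30–15:30.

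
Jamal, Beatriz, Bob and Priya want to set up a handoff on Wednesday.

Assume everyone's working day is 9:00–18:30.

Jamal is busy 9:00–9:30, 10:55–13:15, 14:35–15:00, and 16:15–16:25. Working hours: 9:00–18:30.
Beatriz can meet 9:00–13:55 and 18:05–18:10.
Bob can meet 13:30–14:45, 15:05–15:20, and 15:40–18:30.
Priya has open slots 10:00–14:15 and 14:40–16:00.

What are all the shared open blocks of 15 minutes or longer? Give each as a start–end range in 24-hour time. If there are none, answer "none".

13:30–13:55

Jamal free within 09:00–18:30: 09:30–10:55, 13:15–14:35, 15:00–16:15, 16:25–18:30.
Jamal ∩ Beatriz: 09:30–10:55, 13:15–13:55, 18:05–18:10.
Jamal ∩ Beatriz ∩ Bob: 13:30–13:55, 18:05–18:10.
Jamal ∩ Beatriz ∩ Bob ∩ Priya: 13:30–13:55.
Windows ≥ 15 min: 13:30–13:55.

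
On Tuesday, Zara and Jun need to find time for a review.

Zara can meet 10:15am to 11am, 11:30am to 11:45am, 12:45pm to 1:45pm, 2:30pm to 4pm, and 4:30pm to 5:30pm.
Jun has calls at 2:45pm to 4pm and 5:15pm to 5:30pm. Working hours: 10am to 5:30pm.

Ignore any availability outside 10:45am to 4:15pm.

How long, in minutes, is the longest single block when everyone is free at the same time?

60 minutes

Jun free within 10:00–17:30: 10:00–14:45, 16:00–17:15.
Zara ∩ Jun: 10:15–11:00, 11:30–11:45, 12:45–13:45, 14:30–14:45, 16:30–17:15.
Restricted to 10:45–16:15: 10:45–11:00, 11:30–11:45, 12:45–13:45, 14:30–14:45.
Common window lengths: 15, 15, 60, 15 min; longest is 60.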